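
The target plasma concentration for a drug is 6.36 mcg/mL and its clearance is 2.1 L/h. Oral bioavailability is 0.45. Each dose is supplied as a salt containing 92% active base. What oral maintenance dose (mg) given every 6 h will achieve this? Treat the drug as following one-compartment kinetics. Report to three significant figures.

D = CL × Css × τ / F / S = 2.100 × 6.36 × 6 / 0.45 / 0.92 = 193.6 mg

194 mg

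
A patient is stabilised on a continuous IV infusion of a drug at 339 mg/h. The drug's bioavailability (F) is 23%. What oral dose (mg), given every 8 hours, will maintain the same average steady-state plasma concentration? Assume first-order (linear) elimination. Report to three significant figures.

11800 mg

To maintain the same Css, the systemic dosing rate must be unchanged: F·D/τ = infusion rate.
D = rate × τ / F = 339 × 8 / 0.23 = 11790 mg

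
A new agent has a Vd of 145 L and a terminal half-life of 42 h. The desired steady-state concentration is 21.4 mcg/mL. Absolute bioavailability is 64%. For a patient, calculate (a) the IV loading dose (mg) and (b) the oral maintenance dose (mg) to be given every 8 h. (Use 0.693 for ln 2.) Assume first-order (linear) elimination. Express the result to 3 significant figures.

(a) 3100 mg; (b) 640 mg

LD = Vd × C = 145.0 × 21.4 = 3103 mg
CL = 0.693 × Vd / t½ = 0.693 × 145.0 / 42 = 2.393 L/h
D = CL × Css × τ / F = 2.393 × 21.4 × 8 / 0.64 = 640.1 mg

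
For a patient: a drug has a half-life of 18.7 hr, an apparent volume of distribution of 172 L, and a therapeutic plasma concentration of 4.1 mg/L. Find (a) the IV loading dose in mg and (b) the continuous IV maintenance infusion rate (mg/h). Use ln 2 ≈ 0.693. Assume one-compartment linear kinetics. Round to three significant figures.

LD = Vd × C = 172.0 × 4.1 = 705.2 mg
CL = 0.693 × Vd / t½ = 0.693 × 172.0 / 18.7 = 6.374 L/h
Infusion rate = CL × Css = 6.374 × 4.1 = 26.13 mg/h

(a) 705 mg; (b) 26.1 mg/h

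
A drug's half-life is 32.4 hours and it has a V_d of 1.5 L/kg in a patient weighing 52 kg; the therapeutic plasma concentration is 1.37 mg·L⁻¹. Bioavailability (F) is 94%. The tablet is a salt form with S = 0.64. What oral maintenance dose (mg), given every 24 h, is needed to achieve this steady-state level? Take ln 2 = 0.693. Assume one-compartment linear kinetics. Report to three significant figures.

Vd(total) = 52 kg × 1.5 L/kg = 78.00 L
k = 0.693/32.4 = 0.02139 h⁻¹, so CL = k·Vd = 0.02139 × 78.00 = 1.668 L/h
D = CL × Css × τ / F / S = 1.668 × 1.37 × 24 / 0.94 / 0.64 = 91.16 mg

91.2 mg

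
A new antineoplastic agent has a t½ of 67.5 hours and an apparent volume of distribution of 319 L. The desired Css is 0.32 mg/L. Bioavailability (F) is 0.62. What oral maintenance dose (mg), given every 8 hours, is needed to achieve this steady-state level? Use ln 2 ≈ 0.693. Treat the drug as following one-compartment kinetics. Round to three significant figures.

13.5 mg

k = 0.693/67.5 = 0.01027 h⁻¹, so CL = k·Vd = 0.01027 × 319.0 = 3.276 L/h
D = CL × Css × τ / F = 3.276 × 0.32 × 8 / 0.62 = 13.53 mg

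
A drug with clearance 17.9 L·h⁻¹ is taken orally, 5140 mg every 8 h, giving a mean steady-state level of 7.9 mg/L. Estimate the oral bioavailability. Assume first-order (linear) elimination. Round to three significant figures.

0.220

F·D/τ = CL·Css at steady state → F = CL·Css·τ / D.
F = 17.9 × 7.9 × 8 / 5140 = 0.220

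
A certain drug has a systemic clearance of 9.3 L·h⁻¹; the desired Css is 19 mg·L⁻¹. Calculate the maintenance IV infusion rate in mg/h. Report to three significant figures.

Rate = CL × Css = 9.300 × 19 = 176.7 mg/h

177 mg/h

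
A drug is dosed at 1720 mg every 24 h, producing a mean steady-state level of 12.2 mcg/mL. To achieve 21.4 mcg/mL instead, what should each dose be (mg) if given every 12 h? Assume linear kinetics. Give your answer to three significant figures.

1510 mg

With linear kinetics, Css is proportional to dose rate (D/τ) at fixed clearance.
D₂ = D₁ × (Css,target / Css,current) × (τ₂/τ₁) = 1720 × (21.4/12.2) × (12/24) = 1509 mg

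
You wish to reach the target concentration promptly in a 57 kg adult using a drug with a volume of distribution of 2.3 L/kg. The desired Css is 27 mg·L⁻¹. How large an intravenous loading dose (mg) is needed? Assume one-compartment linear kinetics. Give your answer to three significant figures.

Total Vd = 2.3 × 57 = 131.1 L
The loading dose fills Vd to the target concentration.
LD = Vd × C = 131.1 × 27.00 = 3540 mg

3540 mg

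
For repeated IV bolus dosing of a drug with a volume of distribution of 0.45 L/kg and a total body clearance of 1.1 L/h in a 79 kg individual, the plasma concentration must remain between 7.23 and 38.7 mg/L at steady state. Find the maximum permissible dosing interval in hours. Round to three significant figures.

Vd = 0.45 L/kg × 79 kg = 35.55 L
k = CL / Vd = 1.100 / 35.55 = 0.03094 h⁻¹
Between IV bolus doses, concentration decays as C = C₀·e^(−kτ), so C_peak/C_trough = e^(kτ).
τ_max = ln(C_peak/C_trough) / k = ln(38.7/7.23) / 0.03094 = 1.678 / 0.03094 = 54.23 h

54.2 h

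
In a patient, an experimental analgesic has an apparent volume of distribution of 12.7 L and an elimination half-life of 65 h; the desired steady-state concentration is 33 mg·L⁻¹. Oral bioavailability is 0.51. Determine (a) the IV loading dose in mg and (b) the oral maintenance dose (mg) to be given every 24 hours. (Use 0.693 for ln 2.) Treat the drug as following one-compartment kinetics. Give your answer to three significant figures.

(a) 419 mg; (b) 210 mg

LD = Vd × C = 12.70 × 33 = 419.1 mg
CL = 0.693 × Vd / t½ = 0.693 × 12.70 / 65 = 0.1354 L/h
D = CL × Css × τ / F = 0.1354 × 33 × 24 / 0.51 = 210.3 mg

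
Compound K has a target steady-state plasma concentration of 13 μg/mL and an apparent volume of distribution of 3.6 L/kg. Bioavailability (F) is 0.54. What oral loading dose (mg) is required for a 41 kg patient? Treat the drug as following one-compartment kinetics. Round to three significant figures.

3550 mg

Vd = 3.6 L/kg × 41 kg = 147.6 L
The loading dose fills Vd to the target concentration.
LD = Vd × C / F = 147.6 × 13.00 / 0.54 = 3553 mg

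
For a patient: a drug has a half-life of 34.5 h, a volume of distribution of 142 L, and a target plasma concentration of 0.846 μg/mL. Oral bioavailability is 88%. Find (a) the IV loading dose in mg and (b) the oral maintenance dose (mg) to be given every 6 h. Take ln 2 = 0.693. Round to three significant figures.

LD = Vd × C = 142.0 × 0.846 = 120.1 mg
CL = 0.693 × Vd / t½ = 0.693 × 142.0 / 34.5 = 2.852 L/h
D = CL × Css × τ / F = 2.852 × 0.846 × 6 / 0.88 = 16.45 mg

(a) 120 mg; (b) 16.5 mg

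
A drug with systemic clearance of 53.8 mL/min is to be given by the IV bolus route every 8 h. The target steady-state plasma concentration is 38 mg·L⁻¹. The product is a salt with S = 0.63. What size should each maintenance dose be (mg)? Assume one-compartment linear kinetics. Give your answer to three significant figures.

CL = 53.8 mL/min × 60/1000 = 3.228 L/h
D = CL × Css × τ / S = 3.228 × 38 × 8 / 0.63 = 1558 mg

1560 mg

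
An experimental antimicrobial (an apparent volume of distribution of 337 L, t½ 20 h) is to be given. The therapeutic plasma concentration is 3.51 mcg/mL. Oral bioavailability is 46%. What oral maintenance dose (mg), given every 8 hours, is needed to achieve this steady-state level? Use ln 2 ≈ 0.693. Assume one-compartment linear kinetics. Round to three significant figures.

713 mg

CL = ln 2 · Vd / t½ = 0.693 × 337.0 / 20 = 11.68 L/h
D = CL × Css × τ / F = 11.68 × 3.51 × 8 / 0.46 = 713.0 mg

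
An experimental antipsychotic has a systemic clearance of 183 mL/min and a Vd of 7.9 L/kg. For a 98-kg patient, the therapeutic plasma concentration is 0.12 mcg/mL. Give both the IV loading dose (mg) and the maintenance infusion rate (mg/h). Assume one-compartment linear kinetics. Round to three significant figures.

Vd(total) = 98 kg × 7.9 L/kg = 774.2 L
Loading dose = Vd × C = 774.2 × 0.12 = 92.90 mg
CL = 183 mL/min = 183 × 0.06 = 10.98 L/h
Maintenance infusion rate = CL × Css = 10.98 × 0.12 = 1.318 mg/h

(a) 92.9 mg; (b) 1.32 mg/h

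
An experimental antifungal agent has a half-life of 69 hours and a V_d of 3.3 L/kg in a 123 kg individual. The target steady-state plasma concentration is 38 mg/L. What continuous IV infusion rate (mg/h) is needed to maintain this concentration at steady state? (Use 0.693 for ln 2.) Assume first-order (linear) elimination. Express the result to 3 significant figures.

155 mg/h

Total Vd = 3.3 × 123 = 405.9 L
CL = ln 2 · Vd / t½ = 0.693 × 405.9 / 69 = 4.077 L/h
Infusion rate = CL × Css = 4.077 × 38 = 154.9 mg/h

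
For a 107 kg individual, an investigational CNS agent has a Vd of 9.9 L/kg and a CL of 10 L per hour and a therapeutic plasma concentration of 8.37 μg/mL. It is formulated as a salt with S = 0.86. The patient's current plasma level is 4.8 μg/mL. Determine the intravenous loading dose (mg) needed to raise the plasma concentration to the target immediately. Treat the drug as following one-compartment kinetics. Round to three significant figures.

Total Vd = 9.9 × 107 = 1059 L
Concentration deficit ΔC = 8.37 − 4.8 = 3.570 mg/L
LD = Vd × ΔC / S = 1059 × 3.570 / 0.86 = 4396 mg

4400 mg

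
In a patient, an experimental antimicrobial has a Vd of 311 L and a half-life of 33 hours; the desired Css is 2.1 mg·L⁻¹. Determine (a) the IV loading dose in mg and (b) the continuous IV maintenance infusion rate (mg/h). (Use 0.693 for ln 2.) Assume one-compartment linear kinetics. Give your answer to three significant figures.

(a) 653 mg; (b) 13.7 mg/h

LD = Vd × C = 311.0 × 2.1 = 653.1 mg
CL = 0.693 × Vd / t½ = 0.693 × 311.0 / 33 = 6.531 L/h
Infusion rate = CL × Css = 6.531 × 2.1 = 13.72 mg/h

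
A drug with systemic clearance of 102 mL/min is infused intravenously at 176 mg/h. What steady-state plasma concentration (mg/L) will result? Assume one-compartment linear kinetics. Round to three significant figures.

28.8 mg/L

Convert clearance: 102 mL/min × 60 min/h ÷ 1000 mL/L = 6.120 L/h
Css = rate / CL = 176 / 6.120 = 28.76 mg/L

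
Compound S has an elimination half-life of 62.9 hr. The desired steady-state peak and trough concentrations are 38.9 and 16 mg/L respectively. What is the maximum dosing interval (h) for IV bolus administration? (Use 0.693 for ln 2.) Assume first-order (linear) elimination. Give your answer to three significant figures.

80.6 h

k = 0.693 / t½ = 0.693 / 62.9 = 0.01102 h⁻¹
Between IV bolus doses, concentration decays as C = C₀·e^(−kτ), so C_peak/C_trough = e^(kτ).
τ_max = ln(C_peak/C_trough) / k = ln(38.9/16) / 0.01102 = 0.8884 / 0.01102 = 80.62 h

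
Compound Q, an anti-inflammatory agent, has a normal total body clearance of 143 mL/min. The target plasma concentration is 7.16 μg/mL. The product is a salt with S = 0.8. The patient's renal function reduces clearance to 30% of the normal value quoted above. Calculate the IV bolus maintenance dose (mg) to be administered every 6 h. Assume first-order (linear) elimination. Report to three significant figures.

CL = 143 mL/min = 143 × 0.06 = 8.580 L/h
Patient clearance = 0.3 × 8.580 = 2.574 L/h
At steady state, dose per interval replaces the amount cleared in that interval: S·D/τ = CL·Css.
D = CL × Css × τ / S = 2.574 × 7.16 × 6 / 0.8 = 138.2 mg

138 mg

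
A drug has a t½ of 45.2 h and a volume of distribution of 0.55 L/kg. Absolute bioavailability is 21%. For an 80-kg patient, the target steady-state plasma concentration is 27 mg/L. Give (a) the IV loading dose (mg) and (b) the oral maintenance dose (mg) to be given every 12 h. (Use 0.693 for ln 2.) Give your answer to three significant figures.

Vd(total) = 80 kg × 0.55 L/kg = 44.00 L
LD = Vd × C = 44.00 × 27 = 1188 mg
CL = 0.693 × Vd / t½ = 0.693 × 44.00 / 45.2 = 0.6746 L/h
D = CL × Css × τ / F = 0.6746 × 27 × 12 / 0.21 = 1041 mg

(a) 1190 mg; (b) 1040 mg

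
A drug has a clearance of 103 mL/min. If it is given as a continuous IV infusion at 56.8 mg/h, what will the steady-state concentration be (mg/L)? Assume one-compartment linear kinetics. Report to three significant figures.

9.19 mg/L

CL = 103 mL/min × 60/1000 = 6.180 L/h
Css = rate / CL = 56.8 / 6.180 = 9.191 mg/L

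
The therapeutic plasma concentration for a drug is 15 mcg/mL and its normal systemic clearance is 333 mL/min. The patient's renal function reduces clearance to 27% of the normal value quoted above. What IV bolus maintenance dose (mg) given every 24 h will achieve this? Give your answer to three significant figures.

1940 mg

Convert clearance: 333 mL/min × 60 min/h ÷ 1000 mL/L = 19.98 L/h
Patient clearance = 0.27 × 19.98 = 5.395 L/h
D = CL × Css × τ = 5.395 × 15 × 24 = 1942 mg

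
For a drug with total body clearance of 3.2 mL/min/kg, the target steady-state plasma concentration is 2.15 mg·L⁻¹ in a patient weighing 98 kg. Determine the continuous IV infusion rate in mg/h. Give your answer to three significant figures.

40.5 mg/h

CL = 3.2 mL/min/kg × 98 kg = 313.6 mL/min = 313.6 × 60/1000 = 18.82 L/h
Rate = CL × Css = 18.82 × 2.15 = 40.46 mg/h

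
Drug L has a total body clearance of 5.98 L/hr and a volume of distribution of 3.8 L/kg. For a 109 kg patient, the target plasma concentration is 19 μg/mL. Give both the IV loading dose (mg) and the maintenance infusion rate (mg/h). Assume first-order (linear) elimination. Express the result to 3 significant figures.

Vd(total) = 109 kg × 3.8 L/kg = 414.2 L
Loading dose = Vd × C = 414.2 × 19 = 7870 mg
Maintenance: replace elimination → rate = CL × Css = 5.980 × 19 = 113.6 mg/h

(a) 7870 mg; (b) 114 mg/h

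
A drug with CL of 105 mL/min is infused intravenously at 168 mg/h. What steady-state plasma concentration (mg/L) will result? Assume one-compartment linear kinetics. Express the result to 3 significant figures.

26.7 mg/L

CL = 105 mL/min = 105 × 0.06 = 6.300 L/h
Css = rate / CL = 168 / 6.300 = 26.67 mg/L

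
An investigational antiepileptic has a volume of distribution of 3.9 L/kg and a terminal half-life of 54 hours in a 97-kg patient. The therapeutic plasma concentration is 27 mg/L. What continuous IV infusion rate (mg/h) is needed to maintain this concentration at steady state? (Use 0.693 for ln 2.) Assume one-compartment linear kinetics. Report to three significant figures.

131 mg/h

Total Vd = 3.9 × 97 = 378.3 L
k = 0.693/54 = 0.01283 h⁻¹, so CL = k·Vd = 0.01283 × 378.3 = 4.854 L/h
Infusion rate = CL × Css = 4.854 × 27 = 131.1 mg/h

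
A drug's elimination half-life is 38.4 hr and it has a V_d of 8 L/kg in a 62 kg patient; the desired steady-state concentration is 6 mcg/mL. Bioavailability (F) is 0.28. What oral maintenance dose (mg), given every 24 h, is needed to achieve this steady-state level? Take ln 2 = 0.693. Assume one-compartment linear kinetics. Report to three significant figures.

4600 mg

Total Vd = 8 × 62 = 496.0 L
CL = ln 2 · Vd / t½ = 0.693 × 496.0 / 38.4 = 8.951 L/h
D = CL × Css × τ / F = 8.951 × 6 × 24 / 0.28 = 4603 mg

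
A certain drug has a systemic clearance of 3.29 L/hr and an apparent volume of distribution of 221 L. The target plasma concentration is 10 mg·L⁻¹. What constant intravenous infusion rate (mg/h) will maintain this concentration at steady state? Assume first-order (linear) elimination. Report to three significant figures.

32.9 mg/h

At steady state, infusion rate equals elimination rate: rate in = CL × Css.
R₀ = 3.290 × 10 = 32.90 mg/h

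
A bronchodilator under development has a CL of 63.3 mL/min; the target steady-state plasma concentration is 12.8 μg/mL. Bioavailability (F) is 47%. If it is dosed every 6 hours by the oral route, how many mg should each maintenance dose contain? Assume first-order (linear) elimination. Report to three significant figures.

621 mg

Convert clearance: 63.3 mL/min × 60 min/h ÷ 1000 mL/L = 3.798 L/h
At steady state, dose per interval replaces the amount cleared in that interval: F·D/τ = CL·Css.
D = CL × Css × τ / F = 3.798 × 12.8 × 6 / 0.47 = 620.6 mg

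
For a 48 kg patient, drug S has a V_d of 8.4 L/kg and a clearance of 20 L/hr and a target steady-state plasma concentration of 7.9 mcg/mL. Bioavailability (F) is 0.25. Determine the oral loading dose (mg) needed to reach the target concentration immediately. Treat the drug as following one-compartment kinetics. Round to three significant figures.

Total Vd = 8.4 × 48 = 403.2 L
LD = Vd × C / F = 403.2 × 7.900 / 0.25 = 12740 mg

12700 mg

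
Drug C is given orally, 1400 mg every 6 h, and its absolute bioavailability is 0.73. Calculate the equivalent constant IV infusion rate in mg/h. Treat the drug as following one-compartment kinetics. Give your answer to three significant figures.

Equivalent systemic input: infusion rate = F·D/τ.
Rate = 0.73 × 1400 / 6 = 170.3 mg/h

170 mg/h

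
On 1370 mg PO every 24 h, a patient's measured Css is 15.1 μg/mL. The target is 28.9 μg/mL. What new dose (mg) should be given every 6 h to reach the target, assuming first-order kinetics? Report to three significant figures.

With linear kinetics, Css is proportional to dose rate (D/τ) at fixed clearance.
D₂ = D₁ × (Css,target / Css,current) × (τ₂/τ₁) = 1370 × (28.9/15.1) × (6/24) = 655.5 mg

656 mg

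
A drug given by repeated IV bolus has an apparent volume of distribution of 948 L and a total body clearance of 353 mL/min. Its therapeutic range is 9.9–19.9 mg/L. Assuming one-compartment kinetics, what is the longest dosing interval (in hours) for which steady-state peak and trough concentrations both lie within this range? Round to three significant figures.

Convert clearance: 353 mL/min × 60 min/h ÷ 1000 mL/L = 21.18 L/h
k = CL / Vd = 21.18 / 948.0 = 0.02234 h⁻¹
Between IV bolus doses, concentration decays as C = C₀·e^(−kτ), so C_peak/C_trough = e^(kτ).
τ_max = ln(C_peak/C_trough) / k = ln(19.9/9.9) / 0.02234 = 0.6982 / 0.02234 = 31.25 h

31.3 h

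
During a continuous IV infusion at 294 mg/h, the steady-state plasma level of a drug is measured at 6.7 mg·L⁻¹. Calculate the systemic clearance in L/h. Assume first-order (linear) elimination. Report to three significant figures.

43.9 L/h

At steady state, infusion rate = CL × Css, so CL = rate / Css.
CL = 294 / 6.7 = 43.88 L/h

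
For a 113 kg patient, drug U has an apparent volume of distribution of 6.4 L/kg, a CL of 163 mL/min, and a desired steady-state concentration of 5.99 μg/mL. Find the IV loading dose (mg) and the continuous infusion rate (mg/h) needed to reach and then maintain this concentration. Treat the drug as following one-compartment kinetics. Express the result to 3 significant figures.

Total Vd = 6.4 × 113 = 723.2 L
Loading: fill Vd to C_target → 723.2 L × 5.99 mg/L = 4332 mg
CL = 163 mL/min × 60/1000 = 9.780 L/h
Infusion rate = 9.780 L/h × 5.99 mg/L = 58.58 mg/h

(a) 4330 mg; (b) 58.6 mg/h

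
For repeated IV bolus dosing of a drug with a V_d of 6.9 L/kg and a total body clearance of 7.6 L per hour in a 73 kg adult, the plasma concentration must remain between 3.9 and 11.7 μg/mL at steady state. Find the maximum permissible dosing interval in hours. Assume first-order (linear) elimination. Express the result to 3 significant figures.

72.8 h

Vd = 6.9 L/kg × 73 kg = 503.7 L
k = CL / Vd = 7.600 / 503.7 = 0.01509 h⁻¹
Between IV bolus doses, concentration decays as C = C₀·e^(−kτ), so C_peak/C_trough = e^(kτ).
τ_max = ln(C_peak/C_trough) / k = ln(11.7/3.9) / 0.01509 = 1.099 / 0.01509 = 72.83 h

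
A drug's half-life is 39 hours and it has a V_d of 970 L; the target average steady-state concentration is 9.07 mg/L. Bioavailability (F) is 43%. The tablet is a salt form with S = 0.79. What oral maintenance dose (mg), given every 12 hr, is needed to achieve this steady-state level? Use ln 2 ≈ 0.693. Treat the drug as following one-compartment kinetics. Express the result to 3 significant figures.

CL = 0.693 × Vd / t½ = 0.693 × 970.0 / 39 = 17.24 L/h
D = CL × Css × τ / F / S = 17.24 × 9.07 × 12 / 0.43 / 0.79 = 5524 mg

5520 mg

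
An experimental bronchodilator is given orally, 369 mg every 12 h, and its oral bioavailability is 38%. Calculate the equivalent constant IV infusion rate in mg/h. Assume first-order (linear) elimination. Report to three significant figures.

Equivalent systemic input: infusion rate = F·D/τ.
Rate = 0.38 × 369 / 12 = 11.69 mg/h

11.7 mg/h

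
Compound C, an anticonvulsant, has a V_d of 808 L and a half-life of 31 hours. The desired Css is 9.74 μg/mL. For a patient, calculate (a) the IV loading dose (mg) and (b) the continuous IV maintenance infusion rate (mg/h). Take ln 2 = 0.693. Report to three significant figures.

(a) 7870 mg; (b) 176 mg/h

LD = Vd × C = 808.0 × 9.74 = 7870 mg
CL = 0.693 × Vd / t½ = 0.693 × 808.0 / 31 = 18.06 L/h
Infusion rate = CL × Css = 18.06 × 9.74 = 175.9 mg/h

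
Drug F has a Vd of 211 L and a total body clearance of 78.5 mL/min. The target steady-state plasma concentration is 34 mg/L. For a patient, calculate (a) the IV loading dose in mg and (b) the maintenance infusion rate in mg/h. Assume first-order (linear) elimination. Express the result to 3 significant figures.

Loading: fill Vd to C_target → 211.0 L × 34 mg/L = 7174 mg
Convert clearance: 78.5 mL/min × 60 min/h ÷ 1000 mL/L = 4.710 L/h
Infusion rate = 4.710 L/h × 34 mg/L = 160.1 mg/h

(a) 7170 mg; (b) 160 mg/h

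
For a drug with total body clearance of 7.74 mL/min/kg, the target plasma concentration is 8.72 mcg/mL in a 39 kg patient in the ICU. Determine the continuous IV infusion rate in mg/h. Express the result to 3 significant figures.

CL = 7.74 mL/min/kg × 39 kg = 301.9 mL/min = 301.9 × 60/1000 = 18.11 L/h
Rate = CL × Css = 18.11 × 8.72 = 157.9 mg/h

158 mg/h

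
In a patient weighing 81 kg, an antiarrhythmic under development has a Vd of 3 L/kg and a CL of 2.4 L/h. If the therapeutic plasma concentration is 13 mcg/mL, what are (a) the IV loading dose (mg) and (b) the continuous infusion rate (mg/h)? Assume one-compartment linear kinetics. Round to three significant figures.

(a) 3160 mg; (b) 31.2 mg/h

Vd = 3 L/kg × 81 kg = 243.0 L
LD = Vd · C_target = 243.0 × 13 = 3159 mg
Maintenance: replace elimination → rate = CL × Css = 2.400 × 13 = 31.20 mg/h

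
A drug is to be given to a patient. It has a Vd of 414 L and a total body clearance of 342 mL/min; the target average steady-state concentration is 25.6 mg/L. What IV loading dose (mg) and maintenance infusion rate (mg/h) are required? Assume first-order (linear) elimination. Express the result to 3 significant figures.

(a) 10600 mg; (b) 525 mg/h

Loading dose = Vd × C = 414.0 × 25.6 = 10600 mg
CL = 342 mL/min = 342 × 0.06 = 20.52 L/h
Maintenance infusion rate = CL × Css = 20.52 × 25.6 = 525.3 mg/h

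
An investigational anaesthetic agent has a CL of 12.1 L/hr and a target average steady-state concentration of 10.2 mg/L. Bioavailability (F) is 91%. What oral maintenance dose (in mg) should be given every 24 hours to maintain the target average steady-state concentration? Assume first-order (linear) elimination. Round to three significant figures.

3260 mg

At steady state, dose per interval replaces the amount cleared in that interval: F·D/τ = CL·Css.
D = CL × Css × τ / F = 12.10 × 10.2 × 24 / 0.91 = 3255 mg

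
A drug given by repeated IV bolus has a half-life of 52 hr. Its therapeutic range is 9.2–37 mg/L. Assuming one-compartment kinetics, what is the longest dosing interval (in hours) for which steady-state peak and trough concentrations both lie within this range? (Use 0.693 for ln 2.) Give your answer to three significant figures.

k = 0.693 / t½ = 0.693 / 52 = 0.01333 h⁻¹
Between IV bolus doses, concentration decays as C = C₀·e^(−kτ), so C_peak/C_trough = e^(kτ).
τ_max = ln(C_peak/C_trough) / k = ln(37/9.2) / 0.01333 = 1.392 / 0.01333 = 104.4 h

104 h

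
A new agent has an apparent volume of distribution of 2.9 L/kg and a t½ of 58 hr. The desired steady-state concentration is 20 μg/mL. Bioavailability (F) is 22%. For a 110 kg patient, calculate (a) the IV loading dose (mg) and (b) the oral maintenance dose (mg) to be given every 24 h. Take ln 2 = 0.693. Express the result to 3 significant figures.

Vd = 2.9 L/kg × 110 kg = 319.0 L
LD = Vd × C = 319.0 × 20 = 6380 mg
CL = 0.693 × Vd / t½ = 0.693 × 319.0 / 58 = 3.812 L/h
D = CL × Css × τ / F = 3.812 × 20 × 24 / 0.22 = 8317 mg

(a) 6380 mg; (b) 8320 mg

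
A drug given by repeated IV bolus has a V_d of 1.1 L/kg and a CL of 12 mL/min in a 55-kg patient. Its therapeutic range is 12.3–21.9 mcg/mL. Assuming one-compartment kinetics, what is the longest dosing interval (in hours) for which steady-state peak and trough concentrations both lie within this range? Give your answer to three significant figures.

48.5 h

Vd = 1.1 L/kg × 55 kg = 60.50 L
CL = 12 mL/min = 12 × 0.06 = 0.7200 L/h
k = CL / Vd = 0.7200 / 60.50 = 0.01190 h⁻¹
Between IV bolus doses, concentration decays as C = C₀·e^(−kτ), so C_peak/C_trough = e^(kτ).
τ_max = ln(C_peak/C_trough) / k = ln(21.9/12.3) / 0.01190 = 0.5769 / 0.01190 = 48.48 h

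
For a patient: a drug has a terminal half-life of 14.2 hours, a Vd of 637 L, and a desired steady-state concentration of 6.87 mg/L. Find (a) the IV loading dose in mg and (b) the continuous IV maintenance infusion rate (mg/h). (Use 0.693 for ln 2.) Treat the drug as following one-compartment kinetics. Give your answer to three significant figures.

(a) 4380 mg; (b) 214 mg/h

LD = Vd × C = 637.0 × 6.87 = 4376 mg
CL = 0.693 × Vd / t½ = 0.693 × 637.0 / 14.2 = 31.09 L/h
Infusion rate = CL × Css = 31.09 × 6.87 = 213.6 mg/h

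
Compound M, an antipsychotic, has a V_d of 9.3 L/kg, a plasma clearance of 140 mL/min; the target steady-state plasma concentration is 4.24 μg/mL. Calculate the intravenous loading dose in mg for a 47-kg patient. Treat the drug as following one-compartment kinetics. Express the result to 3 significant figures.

1850 mg

Total Vd = 9.3 × 47 = 437.1 L
LD = Vd × C = 437.1 × 4.240 = 1853 mg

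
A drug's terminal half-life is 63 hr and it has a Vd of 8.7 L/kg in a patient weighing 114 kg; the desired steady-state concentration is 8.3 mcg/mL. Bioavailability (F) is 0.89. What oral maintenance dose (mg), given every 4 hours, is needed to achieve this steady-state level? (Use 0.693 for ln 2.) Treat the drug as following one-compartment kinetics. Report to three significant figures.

407 mg

Vd(total) = 114 kg × 8.7 L/kg = 991.8 L
CL = ln 2 · Vd / t½ = 0.693 × 991.8 / 63 = 10.91 L/h
D = CL × Css × τ / F = 10.91 × 8.3 × 4 / 0.89 = 407.0 mg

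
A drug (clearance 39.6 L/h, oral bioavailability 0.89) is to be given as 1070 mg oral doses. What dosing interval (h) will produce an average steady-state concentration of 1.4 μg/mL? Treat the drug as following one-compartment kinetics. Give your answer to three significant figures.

F·D/τ = CL·Css → τ = F·D / (CL·Css).
τ = 0.89 × 1070 / (39.6 × 1.4) = 17.18 h

17.2 h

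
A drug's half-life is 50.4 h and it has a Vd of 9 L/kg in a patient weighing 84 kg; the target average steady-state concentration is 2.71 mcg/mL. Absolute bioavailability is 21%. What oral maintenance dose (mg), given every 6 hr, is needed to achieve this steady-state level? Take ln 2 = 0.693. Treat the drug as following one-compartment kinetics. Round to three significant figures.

805 mg

Vd = 9 L/kg × 84 kg = 756.0 L
k = 0.693/50.4 = 0.01375 h⁻¹, so CL = k·Vd = 0.01375 × 756.0 = 10.40 L/h
D = CL × Css × τ / F = 10.40 × 2.71 × 6 / 0.21 = 805.3 mg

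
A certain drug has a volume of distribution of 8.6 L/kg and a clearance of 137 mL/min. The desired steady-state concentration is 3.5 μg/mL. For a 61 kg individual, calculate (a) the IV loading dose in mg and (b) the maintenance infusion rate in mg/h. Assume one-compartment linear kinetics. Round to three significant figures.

Vd(total) = 61 kg × 8.6 L/kg = 524.6 L
LD = Vd · C_target = 524.6 × 3.5 = 1836 mg
Convert clearance: 137 mL/min × 60 min/h ÷ 1000 mL/L = 8.220 L/h
Maintenance infusion rate = CL × Css = 8.220 × 3.5 = 28.77 mg/h

(a) 1840 mg; (b) 28.8 mg/h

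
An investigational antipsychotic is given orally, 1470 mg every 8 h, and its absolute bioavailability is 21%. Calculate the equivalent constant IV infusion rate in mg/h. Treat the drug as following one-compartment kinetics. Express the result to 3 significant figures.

Equivalent systemic input: infusion rate = F·D/τ.
Rate = 0.21 × 1470 / 8 = 38.59 mg/h

38.6 mg/h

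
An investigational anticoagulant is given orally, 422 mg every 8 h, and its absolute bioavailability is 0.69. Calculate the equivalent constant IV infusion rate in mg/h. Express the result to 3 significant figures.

Equivalent systemic input: infusion rate = F·D/τ.
Rate = 0.69 × 422 / 8 = 36.40 mg/h

36.4 mg/h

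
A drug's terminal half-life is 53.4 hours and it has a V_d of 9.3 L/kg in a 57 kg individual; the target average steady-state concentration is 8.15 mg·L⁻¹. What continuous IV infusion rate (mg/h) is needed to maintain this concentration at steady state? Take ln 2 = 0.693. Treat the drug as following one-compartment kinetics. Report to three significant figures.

Total Vd = 9.3 × 57 = 530.1 L
CL = ln 2 · Vd / t½ = 0.693 × 530.1 / 53.4 = 6.879 L/h
Infusion rate = CL × Css = 6.879 × 8.15 = 56.06 mg/h

56.1 mg/h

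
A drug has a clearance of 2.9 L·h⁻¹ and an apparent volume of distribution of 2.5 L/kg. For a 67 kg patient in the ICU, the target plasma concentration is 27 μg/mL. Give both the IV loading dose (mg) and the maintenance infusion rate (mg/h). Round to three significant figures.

Total Vd = 2.5 × 67 = 167.5 L
LD = Vd · C_target = 167.5 × 27 = 4523 mg
Infusion rate = 2.900 L/h × 27 mg/L = 78.30 mg/h

(a) 4520 mg; (b) 78.3 mg/h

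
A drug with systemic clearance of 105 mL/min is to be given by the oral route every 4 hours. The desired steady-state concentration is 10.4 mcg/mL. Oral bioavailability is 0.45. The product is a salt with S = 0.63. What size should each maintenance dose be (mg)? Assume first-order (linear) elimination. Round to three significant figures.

924 mg

CL = 105 mL/min = 105 × 0.06 = 6.300 L/h
D = CL × Css × τ / F / S = 6.300 × 10.4 × 4 / 0.45 / 0.63 = 924.4 mg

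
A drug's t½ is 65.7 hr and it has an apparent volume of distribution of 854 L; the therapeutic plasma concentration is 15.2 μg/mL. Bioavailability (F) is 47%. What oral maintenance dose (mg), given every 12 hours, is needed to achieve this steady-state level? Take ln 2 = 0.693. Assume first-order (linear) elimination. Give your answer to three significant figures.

3500 mg

k = 0.693/65.7 = 0.01055 h⁻¹, so CL = k·Vd = 0.01055 × 854.0 = 9.010 L/h
D = CL × Css × τ / F = 9.010 × 15.2 × 12 / 0.47 = 3497 mg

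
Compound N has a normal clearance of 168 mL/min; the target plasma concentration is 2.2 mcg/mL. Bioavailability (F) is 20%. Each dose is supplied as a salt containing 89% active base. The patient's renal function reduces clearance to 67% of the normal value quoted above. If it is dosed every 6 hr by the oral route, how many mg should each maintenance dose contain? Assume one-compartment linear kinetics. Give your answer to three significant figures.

501 mg

Convert clearance: 168 mL/min × 60 min/h ÷ 1000 mL/L = 10.08 L/h
Patient clearance = 0.67 × 10.08 = 6.754 L/h
D = CL × Css × τ / F / S = 6.754 × 2.2 × 6 / 0.2 / 0.89 = 500.9 mg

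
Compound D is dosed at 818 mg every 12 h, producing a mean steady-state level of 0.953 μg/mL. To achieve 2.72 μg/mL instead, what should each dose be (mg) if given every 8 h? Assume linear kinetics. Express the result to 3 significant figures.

1560 mg

For first-order elimination, Css ∝ F·D/(CL·τ); F and CL are unchanged, so Css ∝ D/τ.
D₂ = D₁ × (Css,target / Css,current) × (τ₂/τ₁) = 818 × (2.72/0.953) × (8/12) = 1556 mg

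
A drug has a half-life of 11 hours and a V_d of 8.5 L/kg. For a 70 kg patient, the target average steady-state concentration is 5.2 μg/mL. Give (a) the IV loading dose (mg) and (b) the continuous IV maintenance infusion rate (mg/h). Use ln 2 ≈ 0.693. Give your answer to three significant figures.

Vd = 8.5 L/kg × 70 kg = 595.0 L
LD = Vd × C = 595.0 × 5.2 = 3094 mg
CL = 0.693 × Vd / t½ = 0.693 × 595.0 / 11 = 37.49 L/h
Infusion rate = CL × Css = 37.49 × 5.2 = 194.9 mg/h

(a) 3090 mg; (b) 195 mg/h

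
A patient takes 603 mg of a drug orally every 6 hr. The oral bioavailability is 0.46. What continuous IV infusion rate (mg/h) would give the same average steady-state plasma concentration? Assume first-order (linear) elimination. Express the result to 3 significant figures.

Equivalent systemic input: infusion rate = F·D/τ.
Rate = 0.46 × 603 / 6 = 46.23 mg/h

46.2 mg/h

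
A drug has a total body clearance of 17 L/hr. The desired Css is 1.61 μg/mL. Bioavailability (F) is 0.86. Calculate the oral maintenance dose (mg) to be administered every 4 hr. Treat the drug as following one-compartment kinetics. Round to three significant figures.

127 mg

D = CL × Css × τ / F = 17.00 × 1.61 × 4 / 0.86 = 127.3 mg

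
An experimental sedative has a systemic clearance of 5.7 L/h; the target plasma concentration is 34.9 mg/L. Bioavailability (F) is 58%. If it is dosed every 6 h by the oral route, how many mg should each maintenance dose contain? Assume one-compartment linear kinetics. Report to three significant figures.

2060 mg

D = CL × Css × τ / F = 5.700 × 34.9 × 6 / 0.58 = 2058 mg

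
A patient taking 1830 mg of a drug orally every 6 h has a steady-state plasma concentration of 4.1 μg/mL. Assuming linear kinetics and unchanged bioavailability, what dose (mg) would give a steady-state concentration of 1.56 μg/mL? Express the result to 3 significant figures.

696 mg

With linear kinetics, Css is proportional to dose rate (D/τ) at fixed clearance.
D₂ = D₁ × (Css,target / Css,current) = 1830 × 1.56/4.1 = 696.3 mg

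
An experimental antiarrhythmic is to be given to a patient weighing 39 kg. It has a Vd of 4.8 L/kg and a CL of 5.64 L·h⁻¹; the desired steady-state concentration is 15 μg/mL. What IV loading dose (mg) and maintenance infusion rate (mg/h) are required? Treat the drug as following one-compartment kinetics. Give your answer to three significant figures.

(a) 2810 mg; (b) 84.6 mg/h

Total Vd = 4.8 × 39 = 187.2 L
LD = Vd · C_target = 187.2 × 15 = 2808 mg
Maintenance infusion rate = CL × Css = 5.640 × 15 = 84.60 mg/h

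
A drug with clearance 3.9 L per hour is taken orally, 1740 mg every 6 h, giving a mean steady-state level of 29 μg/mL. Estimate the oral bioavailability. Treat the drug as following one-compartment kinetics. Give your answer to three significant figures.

F·D/τ = CL·Css at steady state → F = CL·Css·τ / D.
F = 3.9 × 29 × 6 / 1740 = 0.390

0.390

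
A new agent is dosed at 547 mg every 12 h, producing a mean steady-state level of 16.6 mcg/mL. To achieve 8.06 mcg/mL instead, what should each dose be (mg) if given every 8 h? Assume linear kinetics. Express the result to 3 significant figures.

177 mg

For first-order elimination, Css ∝ F·D/(CL·τ); F and CL are unchanged, so Css ∝ D/τ.
D₂ = D₁ × (Css,target / Css,current) × (τ₂/τ₁) = 547 × (8.06/16.6) × (8/12) = 177.1 mg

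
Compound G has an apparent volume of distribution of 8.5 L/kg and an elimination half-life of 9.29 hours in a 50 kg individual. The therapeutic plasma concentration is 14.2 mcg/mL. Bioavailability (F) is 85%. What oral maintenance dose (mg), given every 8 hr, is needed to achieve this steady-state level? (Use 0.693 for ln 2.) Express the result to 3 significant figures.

4240 mg

Total Vd = 8.5 × 50 = 425.0 L
k = 0.693/9.29 = 0.07460 h⁻¹, so CL = k·Vd = 0.07460 × 425.0 = 31.71 L/h
D = CL × Css × τ / F = 31.71 × 14.2 × 8 / 0.85 = 4238 mg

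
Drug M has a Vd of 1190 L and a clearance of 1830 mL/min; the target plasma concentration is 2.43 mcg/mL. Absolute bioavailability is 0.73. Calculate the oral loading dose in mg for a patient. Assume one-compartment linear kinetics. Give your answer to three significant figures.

Loading dose depends on Vd (not clearance): it fills the distribution volume.
LD = Vd × C / F = 1190 × 2.430 / 0.73 = 3961 mg

3960 mg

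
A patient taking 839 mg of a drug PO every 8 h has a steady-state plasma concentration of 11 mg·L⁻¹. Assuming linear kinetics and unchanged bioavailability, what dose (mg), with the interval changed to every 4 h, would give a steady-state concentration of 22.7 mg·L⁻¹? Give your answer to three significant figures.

For first-order elimination, Css ∝ F·D/(CL·τ); F and CL are unchanged, so Css ∝ D/τ.
D₂ = D₁ × (Css,target / Css,current) × (τ₂/τ₁) = 839 × (22.7/11) × (4/8) = 865.7 mg

866 mg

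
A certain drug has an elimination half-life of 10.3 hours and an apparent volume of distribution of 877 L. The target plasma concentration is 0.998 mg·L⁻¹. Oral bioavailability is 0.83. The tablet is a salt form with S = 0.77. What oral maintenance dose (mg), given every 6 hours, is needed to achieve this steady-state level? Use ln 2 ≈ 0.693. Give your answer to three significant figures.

CL = ln 2 · Vd / t½ = 0.693 × 877.0 / 10.3 = 59.01 L/h
D = CL × Css × τ / F / S = 59.01 × 0.998 × 6 / 0.83 / 0.77 = 552.9 mg

553 mg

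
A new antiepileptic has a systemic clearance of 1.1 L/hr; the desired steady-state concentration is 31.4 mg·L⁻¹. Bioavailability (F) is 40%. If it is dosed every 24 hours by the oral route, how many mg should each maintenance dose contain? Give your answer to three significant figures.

2070 mg

D = CL × Css × τ / F = 1.100 × 31.4 × 24 / 0.4 = 2072 mg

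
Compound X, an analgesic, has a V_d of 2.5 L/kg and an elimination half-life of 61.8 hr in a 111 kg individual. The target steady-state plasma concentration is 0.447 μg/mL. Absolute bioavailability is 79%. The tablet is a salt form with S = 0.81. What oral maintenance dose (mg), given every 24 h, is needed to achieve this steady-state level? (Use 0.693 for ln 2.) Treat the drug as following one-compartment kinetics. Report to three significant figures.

52.2 mg

Vd(total) = 111 kg × 2.5 L/kg = 277.5 L
CL = ln 2 · Vd / t½ = 0.693 × 277.5 / 61.8 = 3.112 L/h
D = CL × Css × τ / F / S = 3.112 × 0.447 × 24 / 0.79 / 0.81 = 52.17 mg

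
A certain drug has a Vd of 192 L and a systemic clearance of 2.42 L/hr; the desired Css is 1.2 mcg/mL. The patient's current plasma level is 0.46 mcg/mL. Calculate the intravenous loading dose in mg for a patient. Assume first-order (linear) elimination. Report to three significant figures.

The loading dose fills Vd to the target concentration; clearance is irrelevant here.
Concentration deficit ΔC = 1.2 − 0.46 = 0.7400 mg/L
LD = Vd × ΔC = 192.0 × 0.7400 = 142.1 mg

142 mg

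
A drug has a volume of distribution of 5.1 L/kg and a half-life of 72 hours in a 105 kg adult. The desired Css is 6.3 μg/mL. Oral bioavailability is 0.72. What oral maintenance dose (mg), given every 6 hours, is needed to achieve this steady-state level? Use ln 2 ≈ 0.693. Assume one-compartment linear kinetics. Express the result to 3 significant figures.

Total Vd = 5.1 × 105 = 535.5 L
CL = 0.693 × Vd / t½ = 0.693 × 535.5 / 72 = 5.154 L/h
D = CL × Css × τ / F = 5.154 × 6.3 × 6 / 0.72 = 270.6 mg

271 mg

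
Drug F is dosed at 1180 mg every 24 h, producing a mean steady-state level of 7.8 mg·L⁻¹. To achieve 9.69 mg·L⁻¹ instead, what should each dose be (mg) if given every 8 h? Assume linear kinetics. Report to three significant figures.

For first-order elimination, Css ∝ F·D/(CL·τ); F and CL are unchanged, so Css ∝ D/τ.
D₂ = D₁ × (Css,target / Css,current) × (τ₂/τ₁) = 1180 × (9.69/7.8) × (8/24) = 488.6 mg

489 mg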